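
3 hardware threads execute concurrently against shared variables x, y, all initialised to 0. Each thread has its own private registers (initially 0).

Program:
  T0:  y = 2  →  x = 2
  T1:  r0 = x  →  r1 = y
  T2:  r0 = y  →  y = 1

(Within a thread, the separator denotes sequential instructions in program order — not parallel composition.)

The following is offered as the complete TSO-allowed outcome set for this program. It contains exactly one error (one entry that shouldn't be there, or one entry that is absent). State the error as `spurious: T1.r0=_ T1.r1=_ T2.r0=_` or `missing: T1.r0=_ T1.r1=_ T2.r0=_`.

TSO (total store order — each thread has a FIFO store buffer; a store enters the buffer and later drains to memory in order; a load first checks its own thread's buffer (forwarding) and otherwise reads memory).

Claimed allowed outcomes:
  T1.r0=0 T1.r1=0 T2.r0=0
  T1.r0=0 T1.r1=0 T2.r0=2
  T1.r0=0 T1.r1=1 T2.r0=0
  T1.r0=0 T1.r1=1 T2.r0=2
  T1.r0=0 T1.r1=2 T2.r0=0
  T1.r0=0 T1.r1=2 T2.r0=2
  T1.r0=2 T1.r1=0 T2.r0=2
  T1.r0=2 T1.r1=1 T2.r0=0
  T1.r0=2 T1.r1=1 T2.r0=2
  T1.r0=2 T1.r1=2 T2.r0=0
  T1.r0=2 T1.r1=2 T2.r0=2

spurious: T1.r0=2 T1.r1=0 T2.r0=2

outcome vector order: (T1.r0,T1.r1,T2.r0)
TSO (10): (0,0,0) (0,0,2) (0,1,0) (0,1,2) (0,2,0) (0,2,2) (2,1,0) (2,1,2) (2,2,0) (2,2,2)
claimed∖TSO = {(2,0,2)}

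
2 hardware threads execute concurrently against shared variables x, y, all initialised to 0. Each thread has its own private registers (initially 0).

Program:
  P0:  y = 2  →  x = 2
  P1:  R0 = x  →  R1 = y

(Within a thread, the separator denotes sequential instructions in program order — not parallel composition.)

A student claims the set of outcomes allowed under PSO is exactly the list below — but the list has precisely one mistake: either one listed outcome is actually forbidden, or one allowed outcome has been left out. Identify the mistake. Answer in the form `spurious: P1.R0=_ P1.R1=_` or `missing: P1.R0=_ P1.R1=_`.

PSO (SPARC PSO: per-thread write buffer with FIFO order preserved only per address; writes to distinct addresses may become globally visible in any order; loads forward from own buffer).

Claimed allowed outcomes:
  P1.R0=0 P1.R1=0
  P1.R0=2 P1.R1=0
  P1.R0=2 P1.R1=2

missing: P1.R0=0 P1.R1=2

outcome vector order: (P1.R0,P1.R1)
PSO (4): <0 0>; <0 2>; <2 0>; <2 2>
PSO∖claimed = {<0 2>}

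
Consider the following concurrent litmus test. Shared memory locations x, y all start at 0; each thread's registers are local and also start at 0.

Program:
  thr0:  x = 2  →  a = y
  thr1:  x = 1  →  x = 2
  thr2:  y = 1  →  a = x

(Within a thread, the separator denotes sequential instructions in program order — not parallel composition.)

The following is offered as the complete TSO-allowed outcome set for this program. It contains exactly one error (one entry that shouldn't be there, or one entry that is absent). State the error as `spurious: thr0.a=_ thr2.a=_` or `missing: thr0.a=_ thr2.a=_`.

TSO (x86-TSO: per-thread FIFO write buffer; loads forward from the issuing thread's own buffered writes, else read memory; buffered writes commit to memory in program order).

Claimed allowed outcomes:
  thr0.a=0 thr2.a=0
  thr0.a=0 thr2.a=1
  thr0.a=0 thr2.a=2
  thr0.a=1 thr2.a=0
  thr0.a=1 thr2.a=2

missing: thr0.a=1 thr2.a=1

outcome vector order: (thr0.a,thr2.a)
[TSO] allowed = {0/0; 0/1; 0/2; 1/0; 1/1; 1/2}
TSO∖claimed = {1/1}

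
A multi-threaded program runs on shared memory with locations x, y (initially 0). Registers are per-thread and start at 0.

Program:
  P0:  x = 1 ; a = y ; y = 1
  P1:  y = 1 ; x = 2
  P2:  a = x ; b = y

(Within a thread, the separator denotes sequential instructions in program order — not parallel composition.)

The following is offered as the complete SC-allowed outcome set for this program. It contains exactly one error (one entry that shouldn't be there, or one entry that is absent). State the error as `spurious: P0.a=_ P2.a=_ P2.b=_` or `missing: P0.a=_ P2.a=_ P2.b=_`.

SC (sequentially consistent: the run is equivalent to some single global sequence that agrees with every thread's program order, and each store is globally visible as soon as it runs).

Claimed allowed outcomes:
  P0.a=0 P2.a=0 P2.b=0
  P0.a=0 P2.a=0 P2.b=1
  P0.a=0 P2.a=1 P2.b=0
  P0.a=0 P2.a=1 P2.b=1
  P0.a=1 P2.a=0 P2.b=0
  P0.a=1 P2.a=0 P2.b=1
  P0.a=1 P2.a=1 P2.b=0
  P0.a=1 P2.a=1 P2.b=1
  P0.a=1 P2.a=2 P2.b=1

missing: P0.a=0 P2.a=2 P2.b=1

outcome vector order: (P0.a,P2.a,P2.b)
[SC] allowed = {000, 001, 010, 011, 021, 100, 101, 110, 111, 121}
SC∖claimed = {021}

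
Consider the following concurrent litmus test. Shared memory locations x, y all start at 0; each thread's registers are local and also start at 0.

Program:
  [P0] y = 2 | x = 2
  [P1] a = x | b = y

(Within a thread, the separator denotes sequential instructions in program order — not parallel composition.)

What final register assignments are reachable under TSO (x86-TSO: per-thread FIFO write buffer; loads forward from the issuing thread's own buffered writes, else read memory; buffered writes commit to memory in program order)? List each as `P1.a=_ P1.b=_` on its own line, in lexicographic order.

outcome vector order: (P1.a,P1.b)
|TSO outcomes| = 3

P1.a=0 P1.b=0
P1.a=0 P1.b=2
P1.a=2 P1.b=2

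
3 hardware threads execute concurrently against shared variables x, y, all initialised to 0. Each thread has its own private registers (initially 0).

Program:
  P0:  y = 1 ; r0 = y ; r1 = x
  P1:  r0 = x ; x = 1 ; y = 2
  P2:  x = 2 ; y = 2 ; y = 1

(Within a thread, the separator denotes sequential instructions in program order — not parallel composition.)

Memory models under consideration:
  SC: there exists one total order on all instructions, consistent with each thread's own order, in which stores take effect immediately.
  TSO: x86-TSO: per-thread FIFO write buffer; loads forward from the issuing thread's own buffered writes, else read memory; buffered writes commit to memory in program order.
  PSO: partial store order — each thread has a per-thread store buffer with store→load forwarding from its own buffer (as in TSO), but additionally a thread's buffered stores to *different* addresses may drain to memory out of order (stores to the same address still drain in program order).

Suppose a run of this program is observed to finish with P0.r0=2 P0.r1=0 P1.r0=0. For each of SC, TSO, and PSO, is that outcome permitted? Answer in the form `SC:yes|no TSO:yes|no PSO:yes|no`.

SC:no TSO:no PSO:yes

outcome vector order: (P0.r0,P0.r1,P1.r0)
SC (10): 100, 102, 110, 112, 120, 122, 210, 212, 220, 222
TSO (10): 100, 102, 110, 112, 120, 122, 210, 212, 220, 222
PSO (12): 100, 102, 110, 112, 120, 122, 200, 202, 210, 212, 220, 222
target 200 ∈ {PSO}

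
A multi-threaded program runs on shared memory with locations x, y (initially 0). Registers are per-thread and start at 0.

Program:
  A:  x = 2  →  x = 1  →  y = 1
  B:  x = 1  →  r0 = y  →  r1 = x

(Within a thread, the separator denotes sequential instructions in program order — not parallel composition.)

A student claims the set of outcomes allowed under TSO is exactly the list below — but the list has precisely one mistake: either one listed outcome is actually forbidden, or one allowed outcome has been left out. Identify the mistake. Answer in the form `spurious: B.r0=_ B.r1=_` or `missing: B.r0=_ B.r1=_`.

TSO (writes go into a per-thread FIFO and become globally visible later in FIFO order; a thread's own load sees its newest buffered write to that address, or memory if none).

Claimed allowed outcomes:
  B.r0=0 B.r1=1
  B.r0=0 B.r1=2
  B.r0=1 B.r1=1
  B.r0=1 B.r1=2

outcome vector order: (B.r0,B.r1)
TSO (3): (0,1), (0,2), (1,1)
claimed∖TSO = {(1,2)}

spurious: B.r0=1 B.r1=2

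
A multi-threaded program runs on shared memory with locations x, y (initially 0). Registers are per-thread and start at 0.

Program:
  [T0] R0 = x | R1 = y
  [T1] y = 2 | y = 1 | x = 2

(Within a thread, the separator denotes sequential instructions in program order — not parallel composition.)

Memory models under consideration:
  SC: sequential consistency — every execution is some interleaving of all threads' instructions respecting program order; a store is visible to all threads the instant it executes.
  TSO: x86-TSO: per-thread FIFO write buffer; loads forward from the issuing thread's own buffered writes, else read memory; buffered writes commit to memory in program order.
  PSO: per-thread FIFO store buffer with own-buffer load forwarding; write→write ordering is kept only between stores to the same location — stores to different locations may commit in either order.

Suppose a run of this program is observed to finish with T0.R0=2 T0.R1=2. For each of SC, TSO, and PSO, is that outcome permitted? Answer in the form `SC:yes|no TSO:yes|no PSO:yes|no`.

outcome vector order: (T0.R0,T0.R1)
SC (4): 0/0, 0/1, 0/2, 2/1
TSO (4): 0/0, 0/1, 0/2, 2/1
PSO (6): 0/0, 0/1, 0/2, 2/0, 2/1, 2/2
target 2/2 ∈ {PSO}

SC:no TSO:no PSO:yes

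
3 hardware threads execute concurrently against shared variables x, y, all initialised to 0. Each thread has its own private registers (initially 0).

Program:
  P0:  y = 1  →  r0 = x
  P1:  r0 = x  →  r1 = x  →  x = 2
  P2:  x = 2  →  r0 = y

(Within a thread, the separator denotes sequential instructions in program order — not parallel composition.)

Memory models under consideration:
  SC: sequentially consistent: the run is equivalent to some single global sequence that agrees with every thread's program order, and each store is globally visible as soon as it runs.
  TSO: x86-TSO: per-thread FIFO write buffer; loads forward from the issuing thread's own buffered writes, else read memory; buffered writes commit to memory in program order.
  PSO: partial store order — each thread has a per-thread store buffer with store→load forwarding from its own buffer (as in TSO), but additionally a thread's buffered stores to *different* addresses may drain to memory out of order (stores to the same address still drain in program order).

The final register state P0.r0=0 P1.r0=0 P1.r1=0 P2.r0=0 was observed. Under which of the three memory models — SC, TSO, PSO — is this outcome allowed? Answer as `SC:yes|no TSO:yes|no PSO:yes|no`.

outcome vector order: (P0.r0,P1.r0,P1.r1,P2.r0)
SC: 9 outcomes — {<0 0 0 1>, <0 0 2 1>, <0 2 2 1>, <2 0 0 0>, <2 0 0 1>, <2 0 2 0>, <2 0 2 1>, <2 2 2 0>, <2 2 2 1>}
TSO: 12 outcomes — {<0 0 0 0>, <0 0 0 1>, <0 0 2 0>, <0 0 2 1>, <0 2 2 0>, <0 2 2 1>, <2 0 0 0>, <2 0 0 1>, <2 0 2 0>, <2 0 2 1>, <2 2 2 0>, <2 2 2 1>}
PSO: 12 outcomes — {<0 0 0 0>, <0 0 0 1>, <0 0 2 0>, <0 0 2 1>, <0 2 2 0>, <0 2 2 1>, <2 0 0 0>, <2 0 0 1>, <2 0 2 0>, <2 0 2 1>, <2 2 2 0>, <2 2 2 1>}
target <0 0 0 0> ∈ {TSO,PSO}

SC:no TSO:yes PSO:yes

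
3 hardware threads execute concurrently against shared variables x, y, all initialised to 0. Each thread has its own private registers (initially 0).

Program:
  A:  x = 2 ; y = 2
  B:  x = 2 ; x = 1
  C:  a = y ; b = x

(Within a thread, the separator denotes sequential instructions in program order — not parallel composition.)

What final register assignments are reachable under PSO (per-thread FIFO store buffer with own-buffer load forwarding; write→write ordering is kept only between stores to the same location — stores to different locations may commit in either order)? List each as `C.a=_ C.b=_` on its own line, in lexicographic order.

C.a=0 C.b=0
C.a=0 C.b=1
C.a=0 C.b=2
C.a=2 C.b=0
C.a=2 C.b=1
C.a=2 C.b=2

outcome vector order: (C.a,C.b)
|PSO outcomes| = 6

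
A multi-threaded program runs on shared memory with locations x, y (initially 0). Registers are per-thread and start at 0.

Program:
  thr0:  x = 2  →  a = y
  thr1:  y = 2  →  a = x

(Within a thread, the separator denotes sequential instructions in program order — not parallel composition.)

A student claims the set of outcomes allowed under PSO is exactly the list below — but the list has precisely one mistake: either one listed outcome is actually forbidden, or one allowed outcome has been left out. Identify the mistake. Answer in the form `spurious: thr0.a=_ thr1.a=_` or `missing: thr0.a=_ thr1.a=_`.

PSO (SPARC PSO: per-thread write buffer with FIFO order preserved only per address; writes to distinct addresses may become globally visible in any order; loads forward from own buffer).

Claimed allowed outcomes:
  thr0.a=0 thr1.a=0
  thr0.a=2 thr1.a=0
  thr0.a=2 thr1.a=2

outcome vector order: (thr0.a,thr1.a)
PSO: 4 outcomes — {<0 0>, <0 2>, <2 0>, <2 2>}
PSO∖claimed = {<0 2>}

missing: thr0.a=0 thr1.a=2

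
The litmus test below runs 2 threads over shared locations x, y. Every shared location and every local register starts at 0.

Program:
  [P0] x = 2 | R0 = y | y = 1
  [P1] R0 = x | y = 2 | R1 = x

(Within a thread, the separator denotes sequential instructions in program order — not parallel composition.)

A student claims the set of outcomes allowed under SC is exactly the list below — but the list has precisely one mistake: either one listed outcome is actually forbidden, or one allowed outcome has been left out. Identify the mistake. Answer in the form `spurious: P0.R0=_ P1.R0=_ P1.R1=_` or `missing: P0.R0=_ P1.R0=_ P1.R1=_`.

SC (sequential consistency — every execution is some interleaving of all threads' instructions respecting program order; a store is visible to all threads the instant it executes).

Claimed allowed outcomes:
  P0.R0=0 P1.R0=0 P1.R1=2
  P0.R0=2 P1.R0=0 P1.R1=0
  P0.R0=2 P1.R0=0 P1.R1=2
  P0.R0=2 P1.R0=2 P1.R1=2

outcome vector order: (P0.R0,P1.R0,P1.R1)
[SC] allowed = {<0 0 2>; <0 2 2>; <2 0 0>; <2 0 2>; <2 2 2>}
SC∖claimed = {<0 2 2>}

missing: P0.R0=0 P1.R0=2 P1.R1=2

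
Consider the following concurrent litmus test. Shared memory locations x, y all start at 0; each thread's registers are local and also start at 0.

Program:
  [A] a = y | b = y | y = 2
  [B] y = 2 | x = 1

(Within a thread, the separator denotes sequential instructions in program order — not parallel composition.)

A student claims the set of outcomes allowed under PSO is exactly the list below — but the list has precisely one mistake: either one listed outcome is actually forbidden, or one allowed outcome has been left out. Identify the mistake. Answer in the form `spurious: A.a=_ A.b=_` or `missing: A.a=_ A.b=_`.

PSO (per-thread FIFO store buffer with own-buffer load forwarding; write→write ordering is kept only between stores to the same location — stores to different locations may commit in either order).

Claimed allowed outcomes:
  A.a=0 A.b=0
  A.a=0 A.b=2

missing: A.a=2 A.b=2

outcome vector order: (A.a,A.b)
PSO (3): (0,0) (0,2) (2,2)
PSO∖claimed = {(2,2)}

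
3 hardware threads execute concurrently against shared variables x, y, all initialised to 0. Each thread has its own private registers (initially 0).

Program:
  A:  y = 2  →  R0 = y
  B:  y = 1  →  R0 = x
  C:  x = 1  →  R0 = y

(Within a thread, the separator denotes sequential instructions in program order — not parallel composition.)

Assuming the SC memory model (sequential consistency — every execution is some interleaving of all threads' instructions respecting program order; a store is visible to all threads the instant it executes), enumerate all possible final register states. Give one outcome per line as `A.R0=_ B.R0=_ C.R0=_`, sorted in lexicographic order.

outcome vector order: (A.R0,B.R0,C.R0)
|SC outcomes| = 9

A.R0=1 B.R0=0 C.R0=1
A.R0=1 B.R0=1 C.R0=0
A.R0=1 B.R0=1 C.R0=1
A.R0=1 B.R0=1 C.R0=2
A.R0=2 B.R0=0 C.R0=1
A.R0=2 B.R0=0 C.R0=2
A.R0=2 B.R0=1 C.R0=0
A.R0=2 B.R0=1 C.R0=1
A.R0=2 B.R0=1 C.R0=2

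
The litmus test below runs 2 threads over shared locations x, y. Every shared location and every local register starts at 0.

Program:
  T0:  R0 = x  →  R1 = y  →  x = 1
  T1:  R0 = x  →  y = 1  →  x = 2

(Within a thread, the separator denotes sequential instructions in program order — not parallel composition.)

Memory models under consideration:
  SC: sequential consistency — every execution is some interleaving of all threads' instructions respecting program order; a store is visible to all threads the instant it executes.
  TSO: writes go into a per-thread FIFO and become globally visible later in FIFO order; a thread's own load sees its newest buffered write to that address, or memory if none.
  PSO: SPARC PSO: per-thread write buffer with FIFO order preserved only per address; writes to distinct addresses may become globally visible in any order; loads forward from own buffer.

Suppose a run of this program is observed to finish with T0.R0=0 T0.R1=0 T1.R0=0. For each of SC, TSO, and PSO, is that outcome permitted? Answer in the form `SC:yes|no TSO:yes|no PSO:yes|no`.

SC:yes TSO:yes PSO:yes

outcome vector order: (T0.R0,T0.R1,T1.R0)
SC (4): 000; 001; 010; 210
TSO (4): 000; 001; 010; 210
PSO (5): 000; 001; 010; 200; 210
target 000 ∈ {SC,TSO,PSO}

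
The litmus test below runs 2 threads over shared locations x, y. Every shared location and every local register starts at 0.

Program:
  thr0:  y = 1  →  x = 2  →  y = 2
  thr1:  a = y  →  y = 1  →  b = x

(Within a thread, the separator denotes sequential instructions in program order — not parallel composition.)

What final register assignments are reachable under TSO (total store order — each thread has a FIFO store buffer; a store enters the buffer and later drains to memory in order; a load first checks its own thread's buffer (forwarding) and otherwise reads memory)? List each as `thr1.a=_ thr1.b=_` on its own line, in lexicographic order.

outcome vector order: (thr1.a,thr1.b)
|TSO outcomes| = 5

thr1.a=0 thr1.b=0
thr1.a=0 thr1.b=2
thr1.a=1 thr1.b=0
thr1.a=1 thr1.b=2
thr1.a=2 thr1.b=2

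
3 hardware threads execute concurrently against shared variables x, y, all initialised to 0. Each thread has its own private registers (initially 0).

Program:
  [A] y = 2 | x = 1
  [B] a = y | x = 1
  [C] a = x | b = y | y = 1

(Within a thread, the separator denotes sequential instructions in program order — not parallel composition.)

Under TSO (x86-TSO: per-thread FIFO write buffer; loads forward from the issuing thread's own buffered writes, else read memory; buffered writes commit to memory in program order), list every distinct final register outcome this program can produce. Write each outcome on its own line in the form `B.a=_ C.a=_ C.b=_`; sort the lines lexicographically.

outcome vector order: (B.a,C.a,C.b)
|TSO outcomes| = 10

B.a=0 C.a=0 C.b=0
B.a=0 C.a=0 C.b=2
B.a=0 C.a=1 C.b=0
B.a=0 C.a=1 C.b=2
B.a=1 C.a=0 C.b=0
B.a=1 C.a=0 C.b=2
B.a=1 C.a=1 C.b=2
B.a=2 C.a=0 C.b=0
B.a=2 C.a=0 C.b=2
B.a=2 C.a=1 C.b=2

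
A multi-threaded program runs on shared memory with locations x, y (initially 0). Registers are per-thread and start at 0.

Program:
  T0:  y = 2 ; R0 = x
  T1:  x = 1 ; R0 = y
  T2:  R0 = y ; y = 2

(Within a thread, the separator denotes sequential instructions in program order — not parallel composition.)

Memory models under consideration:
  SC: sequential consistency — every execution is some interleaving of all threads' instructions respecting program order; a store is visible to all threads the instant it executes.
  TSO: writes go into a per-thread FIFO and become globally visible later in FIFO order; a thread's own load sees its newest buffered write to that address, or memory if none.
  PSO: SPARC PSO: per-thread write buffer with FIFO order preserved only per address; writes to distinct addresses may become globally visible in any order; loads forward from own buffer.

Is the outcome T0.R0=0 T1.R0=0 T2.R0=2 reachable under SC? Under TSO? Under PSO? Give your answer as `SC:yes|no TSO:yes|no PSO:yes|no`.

SC:no TSO:yes PSO:yes

outcome vector order: (T0.R0,T1.R0,T2.R0)
SC (6): <0 2 0> <0 2 2> <1 0 0> <1 0 2> <1 2 0> <1 2 2>
TSO (8): <0 0 0> <0 0 2> <0 2 0> <0 2 2> <1 0 0> <1 0 2> <1 2 0> <1 2 2>
PSO (8): <0 0 0> <0 0 2> <0 2 0> <0 2 2> <1 0 0> <1 0 2> <1 2 0> <1 2 2>
target <0 0 2> ∈ {TSO,PSO}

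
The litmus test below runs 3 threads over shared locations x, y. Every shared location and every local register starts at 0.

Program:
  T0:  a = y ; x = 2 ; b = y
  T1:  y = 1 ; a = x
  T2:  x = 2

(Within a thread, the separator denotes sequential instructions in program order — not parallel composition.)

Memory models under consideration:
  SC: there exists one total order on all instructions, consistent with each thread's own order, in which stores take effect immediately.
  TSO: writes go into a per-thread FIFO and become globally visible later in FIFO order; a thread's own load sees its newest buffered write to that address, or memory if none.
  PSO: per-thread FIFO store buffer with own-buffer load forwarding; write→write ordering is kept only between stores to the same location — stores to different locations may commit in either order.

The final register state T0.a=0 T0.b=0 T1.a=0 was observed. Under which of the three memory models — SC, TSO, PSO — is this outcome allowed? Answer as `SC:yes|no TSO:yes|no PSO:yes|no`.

SC:no TSO:yes PSO:yes

outcome vector order: (T0.a,T0.b,T1.a)
SC (5): <0 0 2>; <0 1 0>; <0 1 2>; <1 1 0>; <1 1 2>
TSO (6): <0 0 0>; <0 0 2>; <0 1 0>; <0 1 2>; <1 1 0>; <1 1 2>
PSO (6): <0 0 0>; <0 0 2>; <0 1 0>; <0 1 2>; <1 1 0>; <1 1 2>
target <0 0 0> ∈ {TSO,PSO}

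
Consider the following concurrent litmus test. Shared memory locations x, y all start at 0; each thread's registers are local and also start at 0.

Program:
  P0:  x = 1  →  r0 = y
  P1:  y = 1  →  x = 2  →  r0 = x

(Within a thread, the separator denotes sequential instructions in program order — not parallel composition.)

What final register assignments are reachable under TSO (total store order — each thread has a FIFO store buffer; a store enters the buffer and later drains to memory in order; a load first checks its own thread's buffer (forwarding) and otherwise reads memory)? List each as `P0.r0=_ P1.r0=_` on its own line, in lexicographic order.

outcome vector order: (P0.r0,P1.r0)
|TSO outcomes| = 4

P0.r0=0 P1.r0=1
P0.r0=0 P1.r0=2
P0.r0=1 P1.r0=1
P0.r0=1 P1.r0=2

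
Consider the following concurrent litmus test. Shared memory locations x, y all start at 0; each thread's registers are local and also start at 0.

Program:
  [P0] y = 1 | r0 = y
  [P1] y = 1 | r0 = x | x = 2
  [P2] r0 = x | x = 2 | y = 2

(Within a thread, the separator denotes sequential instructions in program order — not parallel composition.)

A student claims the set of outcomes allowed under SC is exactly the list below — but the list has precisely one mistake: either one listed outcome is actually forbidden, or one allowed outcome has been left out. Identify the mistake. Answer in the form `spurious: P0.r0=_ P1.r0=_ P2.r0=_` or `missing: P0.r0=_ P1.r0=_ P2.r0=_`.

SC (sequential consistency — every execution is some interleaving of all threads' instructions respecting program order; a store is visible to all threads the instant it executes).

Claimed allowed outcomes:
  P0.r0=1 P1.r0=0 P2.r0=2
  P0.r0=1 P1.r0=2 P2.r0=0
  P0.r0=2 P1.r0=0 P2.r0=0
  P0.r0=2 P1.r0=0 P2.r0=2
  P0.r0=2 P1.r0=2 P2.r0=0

missing: P0.r0=1 P1.r0=0 P2.r0=0

outcome vector order: (P0.r0,P1.r0,P2.r0)
[SC] allowed = {(1,0,0) (1,0,2) (1,2,0) (2,0,0) (2,0,2) (2,2,0)}
SC∖claimed = {(1,0,0)}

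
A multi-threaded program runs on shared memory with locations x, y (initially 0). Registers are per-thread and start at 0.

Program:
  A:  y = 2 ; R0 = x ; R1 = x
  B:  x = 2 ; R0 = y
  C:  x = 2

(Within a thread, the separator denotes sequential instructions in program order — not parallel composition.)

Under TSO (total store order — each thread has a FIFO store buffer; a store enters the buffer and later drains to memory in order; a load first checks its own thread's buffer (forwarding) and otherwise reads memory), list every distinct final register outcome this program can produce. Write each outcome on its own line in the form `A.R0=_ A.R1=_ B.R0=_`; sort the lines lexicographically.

A.R0=0 A.R1=0 B.R0=0
A.R0=0 A.R1=0 B.R0=2
A.R0=0 A.R1=2 B.R0=0
A.R0=0 A.R1=2 B.R0=2
A.R0=2 A.R1=2 B.R0=0
A.R0=2 A.R1=2 B.R0=2

outcome vector order: (A.R0,A.R1,B.R0)
|TSO outcomes| = 6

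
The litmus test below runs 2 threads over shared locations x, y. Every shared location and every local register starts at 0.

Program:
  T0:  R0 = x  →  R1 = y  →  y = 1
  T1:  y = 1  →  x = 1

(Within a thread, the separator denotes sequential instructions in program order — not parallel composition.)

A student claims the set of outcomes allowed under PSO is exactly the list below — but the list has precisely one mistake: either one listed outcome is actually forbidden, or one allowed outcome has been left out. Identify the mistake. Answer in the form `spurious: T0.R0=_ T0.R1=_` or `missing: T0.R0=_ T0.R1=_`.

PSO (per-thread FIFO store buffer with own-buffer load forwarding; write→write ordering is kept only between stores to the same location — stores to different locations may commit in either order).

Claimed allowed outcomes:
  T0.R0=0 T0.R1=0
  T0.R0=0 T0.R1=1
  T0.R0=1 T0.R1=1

outcome vector order: (T0.R0,T0.R1)
under PSO → <0 0>, <0 1>, <1 0>, <1 1>
PSO∖claimed = {<1 0>}

missing: T0.R0=1 T0.R1=0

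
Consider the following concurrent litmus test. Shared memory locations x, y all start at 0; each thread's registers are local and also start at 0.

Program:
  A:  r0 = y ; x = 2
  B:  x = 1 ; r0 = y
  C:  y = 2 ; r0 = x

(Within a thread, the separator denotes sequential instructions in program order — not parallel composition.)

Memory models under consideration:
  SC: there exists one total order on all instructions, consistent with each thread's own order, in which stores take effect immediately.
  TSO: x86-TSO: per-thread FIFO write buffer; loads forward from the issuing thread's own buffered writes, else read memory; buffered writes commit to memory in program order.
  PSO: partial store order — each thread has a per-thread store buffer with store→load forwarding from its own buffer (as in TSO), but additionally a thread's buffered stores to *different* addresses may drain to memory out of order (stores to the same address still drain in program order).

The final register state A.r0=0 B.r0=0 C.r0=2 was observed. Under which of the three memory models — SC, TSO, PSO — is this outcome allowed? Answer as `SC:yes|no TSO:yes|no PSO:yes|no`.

outcome vector order: (A.r0,B.r0,C.r0)
[SC] allowed = {0/0/1 0/0/2 0/2/0 0/2/1 0/2/2 2/0/1 2/0/2 2/2/0 2/2/1 2/2/2}
[TSO] allowed = {0/0/0 0/0/1 0/0/2 0/2/0 0/2/1 0/2/2 2/0/0 2/0/1 2/0/2 2/2/0 2/2/1 2/2/2}
[PSO] allowed = {0/0/0 0/0/1 0/0/2 0/2/0 0/2/1 0/2/2 2/0/0 2/0/1 2/0/2 2/2/0 2/2/1 2/2/2}
target 0/0/2 ∈ {SC,TSO,PSO}

SC:yes TSO:yes PSO:yes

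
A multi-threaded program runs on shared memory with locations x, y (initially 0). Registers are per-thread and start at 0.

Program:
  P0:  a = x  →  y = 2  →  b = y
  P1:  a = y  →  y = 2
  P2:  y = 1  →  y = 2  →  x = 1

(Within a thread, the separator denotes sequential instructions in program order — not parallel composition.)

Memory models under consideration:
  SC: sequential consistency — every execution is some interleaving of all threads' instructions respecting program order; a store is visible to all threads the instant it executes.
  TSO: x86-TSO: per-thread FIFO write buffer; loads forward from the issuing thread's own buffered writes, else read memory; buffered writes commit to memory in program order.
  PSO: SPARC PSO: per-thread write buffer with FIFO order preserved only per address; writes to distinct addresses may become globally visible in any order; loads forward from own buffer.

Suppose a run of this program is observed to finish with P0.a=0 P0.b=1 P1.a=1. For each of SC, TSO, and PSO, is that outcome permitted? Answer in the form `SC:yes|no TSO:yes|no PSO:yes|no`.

outcome vector order: (P0.a,P0.b,P1.a)
[SC] allowed = {<0 1 0>; <0 1 1>; <0 1 2>; <0 2 0>; <0 2 1>; <0 2 2>; <1 2 0>; <1 2 1>; <1 2 2>}
[TSO] allowed = {<0 1 0>; <0 1 1>; <0 1 2>; <0 2 0>; <0 2 1>; <0 2 2>; <1 2 0>; <1 2 1>; <1 2 2>}
[PSO] allowed = {<0 1 0>; <0 1 1>; <0 1 2>; <0 2 0>; <0 2 1>; <0 2 2>; <1 1 0>; <1 1 1>; <1 1 2>; <1 2 0>; <1 2 1>; <1 2 2>}
target <0 1 1> ∈ {SC,TSO,PSO}

SC:yes TSO:yes PSO:yes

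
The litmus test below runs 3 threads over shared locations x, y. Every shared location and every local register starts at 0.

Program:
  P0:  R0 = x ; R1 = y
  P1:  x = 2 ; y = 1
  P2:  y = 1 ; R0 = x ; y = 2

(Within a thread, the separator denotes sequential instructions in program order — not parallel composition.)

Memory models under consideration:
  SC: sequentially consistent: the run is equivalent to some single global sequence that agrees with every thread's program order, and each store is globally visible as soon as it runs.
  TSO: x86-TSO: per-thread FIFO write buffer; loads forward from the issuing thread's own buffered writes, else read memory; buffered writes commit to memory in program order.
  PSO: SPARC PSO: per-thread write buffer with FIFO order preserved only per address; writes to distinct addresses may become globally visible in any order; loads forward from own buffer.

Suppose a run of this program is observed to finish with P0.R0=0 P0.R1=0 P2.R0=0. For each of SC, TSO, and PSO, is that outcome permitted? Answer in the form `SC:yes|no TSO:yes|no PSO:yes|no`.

outcome vector order: (P0.R0,P0.R1,P2.R0)
[SC] allowed = {000; 002; 010; 012; 020; 022; 202; 210; 212; 220; 222}
[TSO] allowed = {000; 002; 010; 012; 020; 022; 200; 202; 210; 212; 220; 222}
[PSO] allowed = {000; 002; 010; 012; 020; 022; 200; 202; 210; 212; 220; 222}
target 000 ∈ {SC,TSO,PSO}

SC:yes TSO:yes PSO:yes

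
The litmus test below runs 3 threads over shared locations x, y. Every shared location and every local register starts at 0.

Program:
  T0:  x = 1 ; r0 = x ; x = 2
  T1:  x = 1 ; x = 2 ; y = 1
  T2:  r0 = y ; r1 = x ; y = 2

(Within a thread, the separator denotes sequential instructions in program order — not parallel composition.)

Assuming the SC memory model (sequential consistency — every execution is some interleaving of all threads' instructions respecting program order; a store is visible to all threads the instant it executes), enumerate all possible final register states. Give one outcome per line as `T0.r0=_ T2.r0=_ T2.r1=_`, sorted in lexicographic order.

outcome vector order: (T0.r0,T2.r0,T2.r1)
|SC outcomes| = 9

T0.r0=1 T2.r0=0 T2.r1=0
T0.r0=1 T2.r0=0 T2.r1=1
T0.r0=1 T2.r0=0 T2.r1=2
T0.r0=1 T2.r0=1 T2.r1=1
T0.r0=1 T2.r0=1 T2.r1=2
T0.r0=2 T2.r0=0 T2.r1=0
T0.r0=2 T2.r0=0 T2.r1=1
T0.r0=2 T2.r0=0 T2.r1=2
T0.r0=2 T2.r0=1 T2.r1=2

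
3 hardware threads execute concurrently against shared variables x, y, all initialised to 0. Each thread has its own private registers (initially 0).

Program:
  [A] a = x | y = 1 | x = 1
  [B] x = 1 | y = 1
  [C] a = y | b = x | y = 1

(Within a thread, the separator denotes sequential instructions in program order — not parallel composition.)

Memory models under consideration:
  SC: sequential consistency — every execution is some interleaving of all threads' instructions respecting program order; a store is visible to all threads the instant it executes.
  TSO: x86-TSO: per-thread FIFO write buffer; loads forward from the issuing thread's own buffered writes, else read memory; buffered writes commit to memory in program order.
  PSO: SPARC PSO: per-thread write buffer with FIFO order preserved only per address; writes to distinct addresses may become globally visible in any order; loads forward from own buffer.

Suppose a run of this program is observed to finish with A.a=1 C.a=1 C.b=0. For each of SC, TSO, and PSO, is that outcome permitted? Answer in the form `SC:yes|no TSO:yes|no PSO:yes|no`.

SC:no TSO:no PSO:yes

outcome vector order: (A.a,C.a,C.b)
[SC] allowed = {0/0/0 0/0/1 0/1/0 0/1/1 1/0/0 1/0/1 1/1/1}
[TSO] allowed = {0/0/0 0/0/1 0/1/0 0/1/1 1/0/0 1/0/1 1/1/1}
[PSO] allowed = {0/0/0 0/0/1 0/1/0 0/1/1 1/0/0 1/0/1 1/1/0 1/1/1}
target 1/1/0 ∈ {PSO}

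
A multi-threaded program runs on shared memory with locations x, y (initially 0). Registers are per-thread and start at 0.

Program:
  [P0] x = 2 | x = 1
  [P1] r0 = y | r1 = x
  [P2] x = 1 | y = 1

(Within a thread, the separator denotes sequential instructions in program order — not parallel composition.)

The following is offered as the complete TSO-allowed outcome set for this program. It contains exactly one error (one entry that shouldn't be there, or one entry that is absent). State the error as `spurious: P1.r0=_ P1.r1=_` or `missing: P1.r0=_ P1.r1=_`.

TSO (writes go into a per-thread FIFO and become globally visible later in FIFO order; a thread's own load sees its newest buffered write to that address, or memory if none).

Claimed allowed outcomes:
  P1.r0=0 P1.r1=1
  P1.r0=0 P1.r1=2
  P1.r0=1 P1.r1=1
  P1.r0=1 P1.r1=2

outcome vector order: (P1.r0,P1.r1)
TSO (5): (0,0) (0,1) (0,2) (1,1) (1,2)
TSO∖claimed = {(0,0)}

missing: P1.r0=0 P1.r1=0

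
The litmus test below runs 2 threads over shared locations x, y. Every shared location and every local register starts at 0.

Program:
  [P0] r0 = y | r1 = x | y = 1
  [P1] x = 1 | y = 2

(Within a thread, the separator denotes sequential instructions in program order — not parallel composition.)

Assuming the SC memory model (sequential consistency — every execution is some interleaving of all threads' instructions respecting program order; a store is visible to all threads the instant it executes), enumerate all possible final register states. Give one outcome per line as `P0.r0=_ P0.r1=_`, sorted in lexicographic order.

outcome vector order: (P0.r0,P0.r1)
|SC outcomes| = 3

P0.r0=0 P0.r1=0
P0.r0=0 P0.r1=1
P0.r0=2 P0.r1=1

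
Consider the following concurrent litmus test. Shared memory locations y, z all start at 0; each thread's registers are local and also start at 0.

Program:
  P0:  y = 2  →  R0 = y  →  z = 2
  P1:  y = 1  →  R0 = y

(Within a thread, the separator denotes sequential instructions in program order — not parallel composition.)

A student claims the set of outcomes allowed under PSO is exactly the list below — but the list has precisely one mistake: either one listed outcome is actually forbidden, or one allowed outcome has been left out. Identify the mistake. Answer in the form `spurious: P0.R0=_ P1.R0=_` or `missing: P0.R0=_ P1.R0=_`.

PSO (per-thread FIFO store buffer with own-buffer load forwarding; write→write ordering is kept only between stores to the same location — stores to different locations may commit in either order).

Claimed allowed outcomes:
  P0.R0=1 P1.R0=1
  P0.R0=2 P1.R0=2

missing: P0.R0=2 P1.R0=1

outcome vector order: (P0.R0,P1.R0)
[PSO] allowed = {1/1, 2/1, 2/2}
PSO∖claimed = {2/1}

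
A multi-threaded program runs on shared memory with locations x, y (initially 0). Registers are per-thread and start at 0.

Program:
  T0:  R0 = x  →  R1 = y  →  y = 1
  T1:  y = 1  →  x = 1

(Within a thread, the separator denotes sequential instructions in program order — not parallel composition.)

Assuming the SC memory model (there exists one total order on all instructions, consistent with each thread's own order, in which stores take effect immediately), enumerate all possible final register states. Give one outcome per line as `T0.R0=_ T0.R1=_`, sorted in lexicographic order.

outcome vector order: (T0.R0,T0.R1)
|SC outcomes| = 3

T0.R0=0 T0.R1=0
T0.R0=0 T0.R1=1
T0.R0=1 T0.R1=1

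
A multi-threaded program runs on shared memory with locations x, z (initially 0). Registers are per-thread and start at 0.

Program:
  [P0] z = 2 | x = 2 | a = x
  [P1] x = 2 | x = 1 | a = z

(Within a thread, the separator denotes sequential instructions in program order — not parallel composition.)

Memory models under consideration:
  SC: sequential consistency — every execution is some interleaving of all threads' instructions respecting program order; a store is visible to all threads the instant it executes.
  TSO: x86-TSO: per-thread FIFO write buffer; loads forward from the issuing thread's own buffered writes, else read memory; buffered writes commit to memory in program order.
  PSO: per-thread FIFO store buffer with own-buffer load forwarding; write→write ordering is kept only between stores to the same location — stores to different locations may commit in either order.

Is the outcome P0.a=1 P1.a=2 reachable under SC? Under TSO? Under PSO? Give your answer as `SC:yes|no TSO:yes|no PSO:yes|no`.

outcome vector order: (P0.a,P1.a)
under SC → 12; 20; 22
under TSO → 10; 12; 20; 22
under PSO → 10; 12; 20; 22
target 12 ∈ {SC,TSO,PSO}

SC:yes TSO:yes PSO:yes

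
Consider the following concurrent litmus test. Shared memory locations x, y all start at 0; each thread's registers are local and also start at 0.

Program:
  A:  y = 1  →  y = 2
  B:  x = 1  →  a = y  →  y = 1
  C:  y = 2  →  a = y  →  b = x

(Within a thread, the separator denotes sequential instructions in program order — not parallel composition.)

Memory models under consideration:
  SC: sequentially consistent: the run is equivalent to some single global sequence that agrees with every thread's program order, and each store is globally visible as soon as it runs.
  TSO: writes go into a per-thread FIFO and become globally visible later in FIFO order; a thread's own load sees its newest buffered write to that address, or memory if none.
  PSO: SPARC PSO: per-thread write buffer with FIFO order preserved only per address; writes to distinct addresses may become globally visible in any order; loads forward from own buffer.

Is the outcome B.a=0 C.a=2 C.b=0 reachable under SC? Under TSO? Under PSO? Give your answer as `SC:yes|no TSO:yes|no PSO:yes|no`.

outcome vector order: (B.a,C.a,C.b)
SC (10): (0,1,1); (0,2,1); (1,1,0); (1,1,1); (1,2,0); (1,2,1); (2,1,0); (2,1,1); (2,2,0); (2,2,1)
TSO (12): (0,1,0); (0,1,1); (0,2,0); (0,2,1); (1,1,0); (1,1,1); (1,2,0); (1,2,1); (2,1,0); (2,1,1); (2,2,0); (2,2,1)
PSO (12): (0,1,0); (0,1,1); (0,2,0); (0,2,1); (1,1,0); (1,1,1); (1,2,0); (1,2,1); (2,1,0); (2,1,1); (2,2,0); (2,2,1)
target (0,2,0) ∈ {TSO,PSO}

SC:no TSO:yes PSO:yes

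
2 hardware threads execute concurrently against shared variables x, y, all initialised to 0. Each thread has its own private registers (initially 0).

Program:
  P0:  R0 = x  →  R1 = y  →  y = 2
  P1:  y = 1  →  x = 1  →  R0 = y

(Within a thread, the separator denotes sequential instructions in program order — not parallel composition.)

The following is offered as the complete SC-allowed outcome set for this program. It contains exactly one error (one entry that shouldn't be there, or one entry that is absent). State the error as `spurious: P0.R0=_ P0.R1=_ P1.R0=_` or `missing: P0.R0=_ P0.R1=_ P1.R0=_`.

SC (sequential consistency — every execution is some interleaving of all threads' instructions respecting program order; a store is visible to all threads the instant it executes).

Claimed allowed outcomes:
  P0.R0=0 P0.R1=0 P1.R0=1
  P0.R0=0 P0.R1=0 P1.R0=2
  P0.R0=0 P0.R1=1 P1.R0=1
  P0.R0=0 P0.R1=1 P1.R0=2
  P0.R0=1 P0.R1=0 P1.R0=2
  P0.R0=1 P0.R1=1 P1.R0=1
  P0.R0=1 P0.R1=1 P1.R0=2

outcome vector order: (P0.R0,P0.R1,P1.R0)
SC: 6 outcomes — {0/0/1; 0/0/2; 0/1/1; 0/1/2; 1/1/1; 1/1/2}
claimed∖SC = {1/0/2}

spurious: P0.R0=1 P0.R1=0 P1.R0=2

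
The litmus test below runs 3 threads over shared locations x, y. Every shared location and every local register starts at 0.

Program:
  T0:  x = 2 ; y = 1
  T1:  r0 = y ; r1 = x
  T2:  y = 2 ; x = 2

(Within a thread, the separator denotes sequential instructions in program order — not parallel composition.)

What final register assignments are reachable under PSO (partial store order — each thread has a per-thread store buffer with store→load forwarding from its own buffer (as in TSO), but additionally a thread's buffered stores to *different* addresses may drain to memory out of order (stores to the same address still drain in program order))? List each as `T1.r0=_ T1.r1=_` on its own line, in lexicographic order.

outcome vector order: (T1.r0,T1.r1)
|PSO outcomes| = 6

T1.r0=0 T1.r1=0
T1.r0=0 T1.r1=2
T1.r0=1 T1.r1=0
T1.r0=1 T1.r1=2
T1.r0=2 T1.r1=0
T1.r0=2 T1.r1=2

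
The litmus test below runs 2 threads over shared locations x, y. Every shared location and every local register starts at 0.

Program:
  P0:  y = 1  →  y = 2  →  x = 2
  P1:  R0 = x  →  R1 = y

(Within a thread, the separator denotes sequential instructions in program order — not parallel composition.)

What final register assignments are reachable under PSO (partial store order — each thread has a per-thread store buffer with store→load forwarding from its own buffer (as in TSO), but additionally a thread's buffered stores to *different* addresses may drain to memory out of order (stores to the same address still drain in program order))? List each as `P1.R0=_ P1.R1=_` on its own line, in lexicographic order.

outcome vector order: (P1.R0,P1.R1)
|PSO outcomes| = 6

P1.R0=0 P1.R1=0
P1.R0=0 P1.R1=1
P1.R0=0 P1.R1=2
P1.R0=2 P1.R1=0
P1.R0=2 P1.R1=1
P1.R0=2 P1.R1=2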